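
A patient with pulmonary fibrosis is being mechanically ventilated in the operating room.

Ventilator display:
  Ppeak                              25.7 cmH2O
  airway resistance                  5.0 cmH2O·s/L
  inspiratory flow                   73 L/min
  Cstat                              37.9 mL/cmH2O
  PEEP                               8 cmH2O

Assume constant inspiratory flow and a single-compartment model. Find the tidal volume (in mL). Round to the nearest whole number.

440

Flow: 73 L/min ÷ 60 = 1.2167 L/s.
Equation of motion (constant flow): PIP = Vt/C + R·V̇ + PEEP.
Vt/C = PIP − R·V̇ − PEEP = 25.7 − 6.084 − 8 = 11.616 cmH2O.
Vt = C × 11.616 = 37.9 × 11.616 = 440.25 mL.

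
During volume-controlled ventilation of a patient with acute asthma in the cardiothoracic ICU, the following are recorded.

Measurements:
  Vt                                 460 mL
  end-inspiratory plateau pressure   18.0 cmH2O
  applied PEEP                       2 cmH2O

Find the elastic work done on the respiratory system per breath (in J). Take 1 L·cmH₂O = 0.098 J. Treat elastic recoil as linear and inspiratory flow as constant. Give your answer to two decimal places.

Elastic work ≈ ½ × (Pplat − PEEP) × Vt = 0.5 × (18.0 − 2) × 0.460 L = 0.5 × 16.0 × 0.460 = 3.68 L·cmH2O.
× 0.098 J/(L·cmH2O) → 0.3606 J.

0.36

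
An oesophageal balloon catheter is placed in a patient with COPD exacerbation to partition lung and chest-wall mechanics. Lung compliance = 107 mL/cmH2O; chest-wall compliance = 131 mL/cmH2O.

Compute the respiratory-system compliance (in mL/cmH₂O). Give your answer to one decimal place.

58.9

Lung and chest wall are elastances in series: 1/Crs = 1/CL + 1/Ccw.
1/Crs = 1/107 + 1/131 = 0.01698.
Crs = 58.893 mL/cmH2O.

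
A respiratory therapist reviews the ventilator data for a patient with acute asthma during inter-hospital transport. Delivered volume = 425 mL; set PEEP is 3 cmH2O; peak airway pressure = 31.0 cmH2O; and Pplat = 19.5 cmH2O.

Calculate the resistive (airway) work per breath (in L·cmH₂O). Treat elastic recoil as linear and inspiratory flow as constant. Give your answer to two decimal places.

With constant inspiratory flow the resistive pressure is constant at PIP − Pplat = 31.0 − 19.5 = 11.5 cmH2O, so resistive work = 11.5 × 0.425 = 4.888 L·cmH2O.

4.89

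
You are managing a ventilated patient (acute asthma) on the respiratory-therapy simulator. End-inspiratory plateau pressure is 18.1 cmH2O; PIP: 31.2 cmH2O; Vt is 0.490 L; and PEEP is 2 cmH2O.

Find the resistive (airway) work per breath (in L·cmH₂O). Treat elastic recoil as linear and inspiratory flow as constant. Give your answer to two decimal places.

With constant inspiratory flow the resistive pressure is constant at PIP − Pplat = 31.2 − 18.1 = 13.1 cmH2O, so resistive work = 13.1 × 0.490 = 6.419 L·cmH2O.

6.42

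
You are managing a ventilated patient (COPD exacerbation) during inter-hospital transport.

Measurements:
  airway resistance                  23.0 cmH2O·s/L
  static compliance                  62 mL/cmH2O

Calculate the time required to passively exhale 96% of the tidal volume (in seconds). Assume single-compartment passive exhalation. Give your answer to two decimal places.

4.59

τ = R × C = 23.0 × 62 mL/cmH2O = 23.0 × 0.062 L/cmH2O = 1.426 s.
Exhaled fraction f = 1 − e^(−t/τ) → t = −τ·ln(1 − f) = −1.426·ln(0.04) = 4.59 s.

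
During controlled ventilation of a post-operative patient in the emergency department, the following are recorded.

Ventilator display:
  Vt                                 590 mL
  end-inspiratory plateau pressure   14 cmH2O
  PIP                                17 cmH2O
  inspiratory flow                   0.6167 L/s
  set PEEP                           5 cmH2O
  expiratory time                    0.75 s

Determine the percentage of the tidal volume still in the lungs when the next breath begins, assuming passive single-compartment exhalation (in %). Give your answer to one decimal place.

R = (PIP − Pplat)/V̇ = (17 − 14) / 0.6167 = 3.0/0.6167 = 4.865 cmH2O·s/L.
C = Vt/(Pplat − PEEP) = 590.0 / (14 − 5) = 590.0/9.0 = 65.556 mL/cmH2O.
τ = R × C = 4.865 × 0.06556 L/cmH2O = 0.3189 s.
Fraction remaining at end-expiration = e^(−Te/τ) = e^(−0.75/0.3189) = 0.09519 → 9.519%.

9.5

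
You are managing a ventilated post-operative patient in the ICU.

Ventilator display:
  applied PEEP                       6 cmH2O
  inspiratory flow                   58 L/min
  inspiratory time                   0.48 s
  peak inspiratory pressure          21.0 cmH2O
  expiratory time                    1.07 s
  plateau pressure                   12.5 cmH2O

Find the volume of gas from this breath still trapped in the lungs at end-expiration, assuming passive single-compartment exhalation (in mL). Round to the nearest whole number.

Flow: 58 L/min ÷ 60 = 0.9667 L/s.
Vt = flow × Ti = 0.9667 L/s × 0.48 s × 1000 mL/L = 464.02 mL.
R = (PIP − Pplat)/V̇ = (21.0 − 12.5) / 0.9667 = 8.5/0.9667 = 8.793 cmH2O·s/L.
C = Vt/(Pplat − PEEP) = 464.02 / (12.5 − 6) = 464.02/6.5 = 71.388 mL/cmH2O.
τ = R × C = 8.793 × 0.07139 L/cmH2O = 0.6277 s.
Fraction remaining = e^(−Te/τ) = e^(−1.07/0.6277) = 0.1818.
Trapped volume = 464.02 × 0.1818 = 84.359 mL.

84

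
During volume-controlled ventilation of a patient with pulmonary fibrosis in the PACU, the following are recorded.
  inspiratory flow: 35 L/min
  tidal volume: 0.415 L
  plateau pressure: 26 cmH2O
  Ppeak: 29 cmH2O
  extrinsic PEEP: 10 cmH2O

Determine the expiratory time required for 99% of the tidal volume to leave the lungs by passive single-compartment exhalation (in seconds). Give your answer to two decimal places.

Flow: 35 L/min ÷ 60 = 0.5833 L/s.
R = (PIP − Pplat)/V̇ = (29 − 26) / 0.5833 = 3.0/0.5833 = 5.143 cmH2O·s/L.
C = Vt/(Pplat − PEEP) = 415.0 / (26 − 10) = 415.0/16.0 = 25.938 mL/cmH2O.
τ = R × C = 5.143 × 0.02594 L/cmH2O = 0.1334 s.
t = −τ·ln(1 − 0.99) = −0.1334·ln(0.01) = 0.6143 s.

0.61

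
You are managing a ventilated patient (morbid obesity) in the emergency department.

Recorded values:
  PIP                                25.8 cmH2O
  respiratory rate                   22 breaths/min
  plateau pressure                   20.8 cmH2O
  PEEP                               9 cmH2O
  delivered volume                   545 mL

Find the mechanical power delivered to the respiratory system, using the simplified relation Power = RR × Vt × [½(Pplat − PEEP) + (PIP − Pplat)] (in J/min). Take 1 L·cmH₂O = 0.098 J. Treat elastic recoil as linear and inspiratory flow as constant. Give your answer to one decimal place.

12.8

Per-breath work = Vt × [½(Pplat−PEEP) + (PIP−Pplat)] = 0.545 × [0.5×11.8 + 5.0] = 0.545 × 10.9 = 5.941 L·cmH2O.
Power = 22 × 5.941 = 130.7 L·cmH2O/min.
× 0.098 J/(L·cmH2O) → 12.809 J/min.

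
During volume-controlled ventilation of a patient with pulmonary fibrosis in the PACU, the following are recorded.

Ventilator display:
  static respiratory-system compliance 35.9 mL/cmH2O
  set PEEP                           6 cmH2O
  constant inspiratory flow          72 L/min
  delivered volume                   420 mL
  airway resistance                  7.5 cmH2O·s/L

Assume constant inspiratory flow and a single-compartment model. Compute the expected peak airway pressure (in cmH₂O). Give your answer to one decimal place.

Flow: 72 L/min ÷ 60 = 1.2 L/s.
Equation of motion (constant flow): PIP = Vt/C + R·V̇ + PEEP.
PIP = 420/35.9 + 7.5×1.2 + 6 = 11.699 + 9.0 + 6 = 26.699 cmH2O.

26.7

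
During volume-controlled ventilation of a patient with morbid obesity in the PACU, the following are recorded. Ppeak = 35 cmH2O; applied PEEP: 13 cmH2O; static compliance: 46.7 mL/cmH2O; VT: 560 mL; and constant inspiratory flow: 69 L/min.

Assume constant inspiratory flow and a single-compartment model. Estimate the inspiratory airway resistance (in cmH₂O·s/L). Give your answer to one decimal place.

8.7

Flow: 69 L/min ÷ 60 = 1.15 L/s.
Equation of motion (constant flow): PIP = Vt/C + R·V̇ + PEEP.
R·V̇ = PIP − Vt/C − PEEP = 35 − 560/46.7 − 13 = 35 − 11.991 − 13 = 10.009 cmH2O.
R = 10.009 / 1.15 = 8.703 cmH2O·s/L.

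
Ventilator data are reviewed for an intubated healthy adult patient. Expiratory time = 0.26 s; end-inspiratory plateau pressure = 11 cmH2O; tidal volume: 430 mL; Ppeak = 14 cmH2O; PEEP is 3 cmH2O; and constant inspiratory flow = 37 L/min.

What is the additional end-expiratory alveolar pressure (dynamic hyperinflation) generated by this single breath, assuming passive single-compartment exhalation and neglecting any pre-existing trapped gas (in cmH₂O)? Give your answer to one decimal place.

3.0

Flow: 37 L/min ÷ 60 = 0.6167 L/s.
R = (PIP − Pplat)/V̇ = (14 − 11) / 0.6167 = 3.0/0.6167 = 4.865 cmH2O·s/L.
C = Vt/(Pplat − PEEP) = 430.0 / (11 − 3) = 430.0/8.0 = 53.75 mL/cmH2O.
τ = R × C = 4.865 × 0.05375 L/cmH2O = 0.2615 s.
Fraction remaining = e^(−Te/τ) = e^(−0.26/0.2615) = 0.37; trapped volume = 430.0 × 0.37 = 159.1 mL.
Additional alveolar pressure from trapping ≈ V_trapped / C = 159.1 / 53.75 = 2.96 cmH2O.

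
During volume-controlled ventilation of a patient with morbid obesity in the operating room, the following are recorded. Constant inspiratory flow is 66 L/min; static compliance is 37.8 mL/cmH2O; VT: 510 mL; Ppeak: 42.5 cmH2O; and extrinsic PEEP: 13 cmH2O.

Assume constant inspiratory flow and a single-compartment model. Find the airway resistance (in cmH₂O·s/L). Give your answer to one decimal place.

14.6

Flow: 66 L/min ÷ 60 = 1.1 L/s.
Equation of motion (constant flow): PIP = Vt/C + R·V̇ + PEEP.
R·V̇ = PIP − Vt/C − PEEP = 42.5 − 510/37.8 − 13 = 42.5 − 13.492 − 13 = 16.008 cmH2O.
R = 16.008 / 1.1 = 14.553 cmH2O·s/L.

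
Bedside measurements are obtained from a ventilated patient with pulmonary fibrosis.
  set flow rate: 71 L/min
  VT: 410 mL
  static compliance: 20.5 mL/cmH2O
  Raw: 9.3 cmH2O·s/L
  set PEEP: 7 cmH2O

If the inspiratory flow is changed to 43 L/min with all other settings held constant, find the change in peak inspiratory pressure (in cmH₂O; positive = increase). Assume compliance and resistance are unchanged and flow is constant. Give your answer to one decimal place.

Flow: 71 L/min ÷ 60 = 1.1833 L/s.
New flow: 43 L/min ÷ 60 = 0.7167 L/s.
PIP = Vt/C + R·V̇ + PEEP (constant-flow equation of motion).
Only the resistive term changes: ΔPIP = R × ΔV̇ = 9.3 × (0.7167 − 1.1833) = 9.3 × -0.4666 = -4.339 cmH2O.

-4.3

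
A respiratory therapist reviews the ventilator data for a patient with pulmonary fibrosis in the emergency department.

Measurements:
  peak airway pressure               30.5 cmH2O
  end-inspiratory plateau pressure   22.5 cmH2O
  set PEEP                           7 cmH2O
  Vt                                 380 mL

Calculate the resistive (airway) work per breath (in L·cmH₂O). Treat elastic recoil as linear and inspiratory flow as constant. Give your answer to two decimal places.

With constant inspiratory flow the resistive pressure is constant at PIP − Pplat = 30.5 − 22.5 = 8.0 cmH2O, so resistive work = 8.0 × 0.380 = 3.04 L·cmH2O.

3.04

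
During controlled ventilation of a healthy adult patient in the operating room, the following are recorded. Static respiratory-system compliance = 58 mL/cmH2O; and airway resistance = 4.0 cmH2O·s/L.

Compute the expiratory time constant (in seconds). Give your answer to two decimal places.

0.23

τ = R × C = 4.0 × 58 mL/cmH2O = 4.0 × 0.058 L/cmH2O = 0.232 s.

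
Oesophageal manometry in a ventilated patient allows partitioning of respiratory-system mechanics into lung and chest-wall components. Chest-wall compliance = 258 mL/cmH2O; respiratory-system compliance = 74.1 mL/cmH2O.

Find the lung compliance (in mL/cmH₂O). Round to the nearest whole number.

104

1/CL = 1/Crs − 1/Ccw.
1/CL = 1/74.1 − 1/258 = 0.009619.
CL = 103.96 mL/cmH2O.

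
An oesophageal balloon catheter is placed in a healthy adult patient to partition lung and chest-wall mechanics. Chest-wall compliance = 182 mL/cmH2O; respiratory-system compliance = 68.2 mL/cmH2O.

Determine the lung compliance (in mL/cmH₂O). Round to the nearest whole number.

109

1/CL = 1/Crs − 1/Ccw.
1/CL = 1/68.2 − 1/182 = 0.009168.
CL = 109.08 mL/cmH2O.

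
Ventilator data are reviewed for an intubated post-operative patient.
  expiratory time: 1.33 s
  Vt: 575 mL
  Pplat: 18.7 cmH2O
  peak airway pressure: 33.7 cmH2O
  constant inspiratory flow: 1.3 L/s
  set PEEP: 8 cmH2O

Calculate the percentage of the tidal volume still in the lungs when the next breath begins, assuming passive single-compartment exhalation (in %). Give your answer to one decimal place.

11.7

R = (PIP − Pplat)/V̇ = (33.7 − 18.7) / 1.3 = 15.0/1.3 = 11.538 cmH2O·s/L.
C = Vt/(Pplat − PEEP) = 575.0 / (18.7 − 8) = 575.0/10.7 = 53.738 mL/cmH2O.
τ = R × C = 11.538 × 0.05374 L/cmH2O = 0.6201 s.
Fraction remaining at end-expiration = e^(−Te/τ) = e^(−1.33/0.6201) = 0.1171 → 11.71%.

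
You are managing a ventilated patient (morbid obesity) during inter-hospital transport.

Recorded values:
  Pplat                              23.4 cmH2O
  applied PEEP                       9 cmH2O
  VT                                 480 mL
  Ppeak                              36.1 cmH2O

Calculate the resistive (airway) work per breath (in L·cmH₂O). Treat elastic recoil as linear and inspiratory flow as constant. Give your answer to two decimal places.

6.10

With constant inspiratory flow the resistive pressure is constant at PIP − Pplat = 36.1 − 23.4 = 12.7 cmH2O, so resistive work = 12.7 × 0.480 = 6.096 L·cmH2O.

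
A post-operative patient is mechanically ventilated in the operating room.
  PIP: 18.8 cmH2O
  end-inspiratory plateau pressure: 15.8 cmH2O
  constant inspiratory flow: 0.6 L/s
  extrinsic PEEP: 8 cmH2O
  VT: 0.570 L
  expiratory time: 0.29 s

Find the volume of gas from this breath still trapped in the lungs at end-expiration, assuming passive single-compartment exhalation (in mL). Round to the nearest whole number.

R = (PIP − Pplat)/V̇ = (18.8 − 15.8) / 0.6 = 3.0/0.6 = 5.0 cmH2O·s/L.
C = Vt/(Pplat − PEEP) = 570.0 / (15.8 − 8) = 570.0/7.8 = 73.077 mL/cmH2O.
τ = R × C = 5.0 × 0.07308 L/cmH2O = 0.3654 s.
Fraction remaining = e^(−Te/τ) = e^(−0.29/0.3654) = 0.4522.
Trapped volume = 570.0 × 0.4522 = 257.75 mL.

258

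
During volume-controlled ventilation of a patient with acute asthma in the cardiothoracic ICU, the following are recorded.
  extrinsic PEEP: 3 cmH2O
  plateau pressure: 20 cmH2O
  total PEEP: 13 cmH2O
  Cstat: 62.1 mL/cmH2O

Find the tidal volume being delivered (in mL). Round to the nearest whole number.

End-expiratory occlusion gives total PEEP = 13 cmH2O (intrinsic PEEP = 13 − 3 = 10). Use total PEEP for the elastic gradient.
Vt = Cstat × (Pplat − PEEPtotal) = 62.1 × (20 − 13) = 62.1 × 7.0 = 434.7 mL.

435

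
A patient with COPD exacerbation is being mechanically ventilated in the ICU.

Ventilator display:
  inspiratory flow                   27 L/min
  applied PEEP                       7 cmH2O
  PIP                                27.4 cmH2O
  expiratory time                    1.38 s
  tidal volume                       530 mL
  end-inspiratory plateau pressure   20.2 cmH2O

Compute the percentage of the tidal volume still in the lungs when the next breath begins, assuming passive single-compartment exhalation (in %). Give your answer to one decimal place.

Flow: 27 L/min ÷ 60 = 0.45 L/s.
R = (PIP − Pplat)/V̇ = (27.4 − 20.2) / 0.45 = 7.2/0.45 = 16.0 cmH2O·s/L.
C = Vt/(Pplat − PEEP) = 530.0 / (20.2 − 7) = 530.0/13.2 = 40.152 mL/cmH2O.
τ = R × C = 16.0 × 0.04015 L/cmH2O = 0.6424 s.
Fraction remaining at end-expiration = e^(−Te/τ) = e^(−1.38/0.6424) = 0.1167 → 11.67%.

11.7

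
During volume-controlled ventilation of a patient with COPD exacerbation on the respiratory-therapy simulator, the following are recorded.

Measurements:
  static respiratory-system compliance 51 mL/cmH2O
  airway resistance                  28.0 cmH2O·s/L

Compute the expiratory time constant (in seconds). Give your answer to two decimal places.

1.43

τ = R × C = 28.0 × 51 mL/cmH2O = 28.0 × 0.051 L/cmH2O = 1.428 s.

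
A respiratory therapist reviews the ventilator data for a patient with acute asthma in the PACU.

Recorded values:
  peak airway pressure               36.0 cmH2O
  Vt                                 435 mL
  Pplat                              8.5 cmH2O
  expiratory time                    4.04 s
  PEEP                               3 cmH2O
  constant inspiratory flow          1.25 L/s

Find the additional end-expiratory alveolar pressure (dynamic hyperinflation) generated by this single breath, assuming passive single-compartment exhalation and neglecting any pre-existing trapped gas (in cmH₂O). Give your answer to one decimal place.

R = (PIP − Pplat)/V̇ = (36.0 − 8.5) / 1.25 = 27.5/1.25 = 22.0 cmH2O·s/L.
C = Vt/(Pplat − PEEP) = 435.0 / (8.5 − 3) = 435.0/5.5 = 79.091 mL/cmH2O.
τ = R × C = 22.0 × 0.07909 L/cmH2O = 1.74 s.
Fraction remaining = e^(−Te/τ) = e^(−4.04/1.74) = 0.09809; trapped volume = 435.0 × 0.09809 = 42.669 mL.
Additional alveolar pressure from trapping ≈ V_trapped / C = 42.669 / 79.091 = 0.5395 cmH2O.

0.5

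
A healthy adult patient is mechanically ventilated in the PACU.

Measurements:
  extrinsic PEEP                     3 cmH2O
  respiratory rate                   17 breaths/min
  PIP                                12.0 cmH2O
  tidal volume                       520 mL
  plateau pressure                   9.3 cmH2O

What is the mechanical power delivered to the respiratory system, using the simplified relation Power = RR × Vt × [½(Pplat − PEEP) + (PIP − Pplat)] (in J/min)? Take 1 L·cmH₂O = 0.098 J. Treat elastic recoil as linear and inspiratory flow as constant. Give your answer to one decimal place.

5.1

Per-breath work = Vt × [½(Pplat−PEEP) + (PIP−Pplat)] = 0.520 × [0.5×6.3 + 2.7] = 0.520 × 5.85 = 3.042 L·cmH2O.
Power = 17 × 3.042 = 51.714 L·cmH2O/min.
× 0.098 J/(L·cmH2O) → 5.068 J/min.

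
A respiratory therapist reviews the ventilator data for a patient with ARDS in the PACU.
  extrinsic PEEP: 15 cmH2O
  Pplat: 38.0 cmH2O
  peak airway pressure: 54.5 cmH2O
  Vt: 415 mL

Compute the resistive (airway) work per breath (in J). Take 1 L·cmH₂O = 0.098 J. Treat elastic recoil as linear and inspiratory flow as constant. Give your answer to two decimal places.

0.67

With constant inspiratory flow the resistive pressure is constant at PIP − Pplat = 54.5 − 38.0 = 16.5 cmH2O, so resistive work = 16.5 × 0.415 = 6.848 L·cmH2O.
× 0.098 J/(L·cmH2O) → 0.6711 J.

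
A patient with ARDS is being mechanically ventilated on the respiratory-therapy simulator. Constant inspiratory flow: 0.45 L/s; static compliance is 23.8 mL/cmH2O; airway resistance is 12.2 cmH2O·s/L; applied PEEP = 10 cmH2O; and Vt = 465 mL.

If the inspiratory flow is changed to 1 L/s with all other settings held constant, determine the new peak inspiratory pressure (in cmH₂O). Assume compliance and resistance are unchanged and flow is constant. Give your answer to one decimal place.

PIP = Vt/C + R·V̇ + PEEP (constant-flow equation of motion).
Only the resistive term changes: ΔPIP = R × ΔV̇ = 12.2 × (1 − 0.45) = 12.2 × 0.55 = 6.71 cmH2O.
Original PIP = 465/23.8 + 12.2×0.45 + 10 = 35.028 cmH2O; new PIP = 35.028 + (6.71) = 41.738 cmH2O.

41.7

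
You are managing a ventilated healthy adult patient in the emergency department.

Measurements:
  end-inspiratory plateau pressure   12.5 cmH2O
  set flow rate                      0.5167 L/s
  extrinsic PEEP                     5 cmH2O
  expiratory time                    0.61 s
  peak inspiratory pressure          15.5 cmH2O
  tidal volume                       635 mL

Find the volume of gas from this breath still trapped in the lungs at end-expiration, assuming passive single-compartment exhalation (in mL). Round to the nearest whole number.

R = (PIP − Pplat)/V̇ = (15.5 − 12.5) / 0.5167 = 3.0/0.5167 = 5.806 cmH2O·s/L.
C = Vt/(Pplat − PEEP) = 635.0 / (12.5 − 5) = 635.0/7.5 = 84.667 mL/cmH2O.
τ = R × C = 5.806 × 0.08467 L/cmH2O = 0.4916 s.
Fraction remaining = e^(−Te/τ) = e^(−0.61/0.4916) = 0.2891.
Trapped volume = 635.0 × 0.2891 = 183.58 mL.

184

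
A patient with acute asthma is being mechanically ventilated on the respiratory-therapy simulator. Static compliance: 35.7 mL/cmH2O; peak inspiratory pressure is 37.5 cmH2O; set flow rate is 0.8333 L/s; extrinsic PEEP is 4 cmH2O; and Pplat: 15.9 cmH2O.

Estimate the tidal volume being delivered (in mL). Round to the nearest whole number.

Vt = Cstat × (Pplat − PEEP) = 35.7 × (15.9 − 4) = 35.7 × 11.9 = 424.83 mL.

425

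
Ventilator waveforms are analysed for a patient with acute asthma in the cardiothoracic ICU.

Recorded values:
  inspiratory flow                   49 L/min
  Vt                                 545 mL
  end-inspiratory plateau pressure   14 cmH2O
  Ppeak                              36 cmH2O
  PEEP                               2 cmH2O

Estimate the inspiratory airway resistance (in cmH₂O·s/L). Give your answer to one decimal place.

Flow: 49 L/min ÷ 60 = 0.8167 L/s.
Raw = (PIP − Pplat) / flow = (36 − 14) / 0.8167 = 22.0 / 0.8167 = 26.938 cmH2O·s/L.

26.9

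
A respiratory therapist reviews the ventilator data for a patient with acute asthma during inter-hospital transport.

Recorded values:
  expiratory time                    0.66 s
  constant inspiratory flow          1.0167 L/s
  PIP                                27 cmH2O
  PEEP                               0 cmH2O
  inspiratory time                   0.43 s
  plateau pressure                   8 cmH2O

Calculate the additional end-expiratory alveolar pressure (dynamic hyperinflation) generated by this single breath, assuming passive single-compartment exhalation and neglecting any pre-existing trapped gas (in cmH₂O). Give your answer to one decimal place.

4.2

Vt = flow × Ti = 1.0167 L/s × 0.43 s × 1000 mL/L = 437.18 mL.
R = (PIP − Pplat)/V̇ = (27 − 8) / 1.0167 = 19.0/1.0167 = 18.688 cmH2O·s/L.
C = Vt/(Pplat − PEEP) = 437.18 / (8 − 0) = 437.18/8.0 = 54.648 mL/cmH2O.
τ = R × C = 18.688 × 0.05465 L/cmH2O = 1.021 s.
Fraction remaining = e^(−Te/τ) = e^(−0.66/1.021) = 0.5239; trapped volume = 437.18 × 0.5239 = 229.04 mL.
Additional alveolar pressure from trapping ≈ V_trapped / C = 229.04 / 54.648 = 4.191 cmH2O.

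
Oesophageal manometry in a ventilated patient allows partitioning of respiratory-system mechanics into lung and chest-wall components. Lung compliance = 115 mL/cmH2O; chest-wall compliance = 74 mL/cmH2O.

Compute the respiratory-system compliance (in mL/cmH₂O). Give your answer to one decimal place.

45.0

Lung and chest wall are elastances in series: 1/Crs = 1/CL + 1/Ccw.
1/Crs = 1/115 + 1/74 = 0.02221.
Crs = 45.025 mL/cmH2O.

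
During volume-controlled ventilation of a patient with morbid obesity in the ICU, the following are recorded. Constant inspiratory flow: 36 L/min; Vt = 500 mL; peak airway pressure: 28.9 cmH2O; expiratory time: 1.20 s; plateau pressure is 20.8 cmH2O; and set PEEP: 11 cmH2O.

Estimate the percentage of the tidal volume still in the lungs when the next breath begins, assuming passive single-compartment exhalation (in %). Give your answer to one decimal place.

17.5

Flow: 36 L/min ÷ 60 = 0.6 L/s.
R = (PIP − Pplat)/V̇ = (28.9 − 20.8) / 0.6 = 8.1/0.6 = 13.5 cmH2O·s/L.
C = Vt/(Pplat − PEEP) = 500.0 / (20.8 − 11) = 500.0/9.8 = 51.02 mL/cmH2O.
τ = R × C = 13.5 × 0.05102 L/cmH2O = 0.6888 s.
Fraction remaining at end-expiration = e^(−Te/τ) = e^(−1.20/0.6888) = 0.1751 → 17.51%.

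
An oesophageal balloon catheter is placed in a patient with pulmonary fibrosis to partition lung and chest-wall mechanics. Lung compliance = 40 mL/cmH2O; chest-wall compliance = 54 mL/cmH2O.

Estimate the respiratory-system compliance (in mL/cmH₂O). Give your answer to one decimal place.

23.0

Lung and chest wall are elastances in series: 1/Crs = 1/CL + 1/Ccw.
1/Crs = 1/40 + 1/54 = 0.04352.
Crs = 22.978 mL/cmH2O.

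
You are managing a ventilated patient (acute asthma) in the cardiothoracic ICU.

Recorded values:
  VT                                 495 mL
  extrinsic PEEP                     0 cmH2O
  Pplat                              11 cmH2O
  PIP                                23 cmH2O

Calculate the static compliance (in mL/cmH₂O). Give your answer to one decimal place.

45.0

Cstat = Vt / (Pplat − PEEP) = 495 / (11 − 0) = 495 / 11.0 = 45.0 mL/cmH2O.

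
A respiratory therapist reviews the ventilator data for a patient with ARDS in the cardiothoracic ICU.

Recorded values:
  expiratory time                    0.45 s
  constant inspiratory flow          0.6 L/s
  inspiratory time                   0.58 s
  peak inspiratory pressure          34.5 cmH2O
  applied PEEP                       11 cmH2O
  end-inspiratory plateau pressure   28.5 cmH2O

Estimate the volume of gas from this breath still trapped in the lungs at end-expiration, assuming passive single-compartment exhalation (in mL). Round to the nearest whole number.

36

Vt = flow × Ti = 0.6 L/s × 0.58 s × 1000 mL/L = 348.0 mL.
R = (PIP − Pplat)/V̇ = (34.5 − 28.5) / 0.6 = 6.0/0.6 = 10.0 cmH2O·s/L.
C = Vt/(Pplat − PEEP) = 348.0 / (28.5 − 11) = 348.0/17.5 = 19.886 mL/cmH2O.
τ = R × C = 10.0 × 0.01989 L/cmH2O = 0.1989 s.
Fraction remaining = e^(−Te/τ) = e^(−0.45/0.1989) = 0.1041.
Trapped volume = 348.0 × 0.1041 = 36.227 mL.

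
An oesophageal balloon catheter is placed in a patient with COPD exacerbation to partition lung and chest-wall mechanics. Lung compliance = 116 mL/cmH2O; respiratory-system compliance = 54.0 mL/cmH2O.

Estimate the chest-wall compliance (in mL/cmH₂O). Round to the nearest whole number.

1/Ccw = 1/Crs − 1/CL.
1/Ccw = 1/54.0 − 1/116 = 0.009898.
Ccw = 101.03 mL/cmH2O.

101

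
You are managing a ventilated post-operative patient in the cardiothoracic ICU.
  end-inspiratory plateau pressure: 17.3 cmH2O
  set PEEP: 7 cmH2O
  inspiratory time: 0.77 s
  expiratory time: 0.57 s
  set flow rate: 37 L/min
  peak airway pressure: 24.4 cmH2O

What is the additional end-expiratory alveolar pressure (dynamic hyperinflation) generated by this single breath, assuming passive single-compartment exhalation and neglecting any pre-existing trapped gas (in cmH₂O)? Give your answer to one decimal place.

Flow: 37 L/min ÷ 60 = 0.6167 L/s.
Vt = flow × Ti = 0.6167 L/s × 0.77 s × 1000 mL/L = 474.86 mL.
R = (PIP − Pplat)/V̇ = (24.4 − 17.3) / 0.6167 = 7.1/0.6167 = 11.513 cmH2O·s/L.
C = Vt/(Pplat − PEEP) = 474.86 / (17.3 − 7) = 474.86/10.3 = 46.103 mL/cmH2O.
τ = R × C = 11.513 × 0.0461 L/cmH2O = 0.5307 s.
Fraction remaining = e^(−Te/τ) = e^(−0.57/0.5307) = 0.3416; trapped volume = 474.86 × 0.3416 = 162.21 mL.
Additional alveolar pressure from trapping ≈ V_trapped / C = 162.21 / 46.103 = 3.518 cmH2O.

3.5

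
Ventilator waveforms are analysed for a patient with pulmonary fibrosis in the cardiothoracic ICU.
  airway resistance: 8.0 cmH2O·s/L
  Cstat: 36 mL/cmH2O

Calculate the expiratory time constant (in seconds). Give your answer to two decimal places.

0.29

τ = R × C = 8.0 × 36 mL/cmH2O = 8.0 × 0.036 L/cmH2O = 0.288 s.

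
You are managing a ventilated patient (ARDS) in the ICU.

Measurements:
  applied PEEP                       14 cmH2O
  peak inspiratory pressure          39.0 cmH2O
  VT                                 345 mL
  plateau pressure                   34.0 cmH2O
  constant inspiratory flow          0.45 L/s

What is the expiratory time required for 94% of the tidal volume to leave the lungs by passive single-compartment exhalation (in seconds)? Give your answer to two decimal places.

0.54

R = (PIP − Pplat)/V̇ = (39.0 − 34.0) / 0.45 = 5.0/0.45 = 11.111 cmH2O·s/L.
C = Vt/(Pplat − PEEP) = 345.0 / (34.0 − 14) = 345.0/20.0 = 17.25 mL/cmH2O.
τ = R × C = 11.111 × 0.01725 L/cmH2O = 0.1917 s.
t = −τ·ln(1 − 0.94) = −0.1917·ln(0.06) = 0.5393 s.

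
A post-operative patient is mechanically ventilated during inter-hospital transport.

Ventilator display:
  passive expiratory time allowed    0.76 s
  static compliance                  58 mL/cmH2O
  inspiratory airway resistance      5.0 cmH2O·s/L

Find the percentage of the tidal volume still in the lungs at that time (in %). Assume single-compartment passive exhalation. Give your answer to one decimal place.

τ = R × C = 5.0 × 58 mL/cmH2O = 5.0 × 0.058 L/cmH2O = 0.29 s.
Passive exhalation: V(t)/V₀ = e^(−t/τ) = e^(−0.76/0.29) = 0.07275.
Fraction remaining = 0.07275 → 7.275%.

7.3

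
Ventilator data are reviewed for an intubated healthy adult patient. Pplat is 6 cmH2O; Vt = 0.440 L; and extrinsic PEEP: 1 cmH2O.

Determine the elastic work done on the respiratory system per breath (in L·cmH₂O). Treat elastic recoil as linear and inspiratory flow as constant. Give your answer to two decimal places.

1.10

Elastic work ≈ ½ × (Pplat − PEEP) × Vt = 0.5 × (6 − 1) × 0.440 L = 0.5 × 5.0 × 0.440 = 1.1 L·cmH2O.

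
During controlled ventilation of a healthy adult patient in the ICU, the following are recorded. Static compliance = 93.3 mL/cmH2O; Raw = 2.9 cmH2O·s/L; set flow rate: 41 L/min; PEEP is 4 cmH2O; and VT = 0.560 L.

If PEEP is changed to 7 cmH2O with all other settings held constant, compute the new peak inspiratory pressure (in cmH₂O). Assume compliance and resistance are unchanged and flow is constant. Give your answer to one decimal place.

Flow: 41 L/min ÷ 60 = 0.6833 L/s.
PIP = Vt/C + R·V̇ + PEEP (constant-flow equation of motion).
Only the baseline term changes: ΔPIP = ΔPEEP = 7 − 4 = 3.0 cmH2O.
Original PIP = 560/93.3 + 2.9×0.6833 + 4 = 11.984 cmH2O; new PIP = 11.984 + (3.0) = 14.984 cmH2O.

15.0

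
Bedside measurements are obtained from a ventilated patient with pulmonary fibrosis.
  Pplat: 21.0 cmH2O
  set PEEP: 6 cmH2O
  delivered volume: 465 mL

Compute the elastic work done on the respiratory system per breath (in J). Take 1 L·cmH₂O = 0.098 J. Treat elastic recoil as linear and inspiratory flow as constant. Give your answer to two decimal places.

Elastic work ≈ ½ × (Pplat − PEEP) × Vt = 0.5 × (21.0 − 6) × 0.465 L = 0.5 × 15.0 × 0.465 = 3.488 L·cmH2O.
× 0.098 J/(L·cmH2O) → 0.3418 J.

0.34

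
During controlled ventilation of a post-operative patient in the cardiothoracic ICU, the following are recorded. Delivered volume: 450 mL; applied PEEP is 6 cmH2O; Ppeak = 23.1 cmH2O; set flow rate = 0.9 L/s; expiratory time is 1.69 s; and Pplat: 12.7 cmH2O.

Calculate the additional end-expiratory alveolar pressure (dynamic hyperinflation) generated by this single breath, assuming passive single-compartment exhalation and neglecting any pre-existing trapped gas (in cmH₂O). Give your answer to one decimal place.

0.8

R = (PIP − Pplat)/V̇ = (23.1 − 12.7) / 0.9 = 10.4/0.9 = 11.556 cmH2O·s/L.
C = Vt/(Pplat − PEEP) = 450.0 / (12.7 − 6) = 450.0/6.7 = 67.164 mL/cmH2O.
τ = R × C = 11.556 × 0.06716 L/cmH2O = 0.7761 s.
Fraction remaining = e^(−Te/τ) = e^(−1.69/0.7761) = 0.1133; trapped volume = 450.0 × 0.1133 = 50.985 mL.
Additional alveolar pressure from trapping ≈ V_trapped / C = 50.985 / 67.164 = 0.7591 cmH2O.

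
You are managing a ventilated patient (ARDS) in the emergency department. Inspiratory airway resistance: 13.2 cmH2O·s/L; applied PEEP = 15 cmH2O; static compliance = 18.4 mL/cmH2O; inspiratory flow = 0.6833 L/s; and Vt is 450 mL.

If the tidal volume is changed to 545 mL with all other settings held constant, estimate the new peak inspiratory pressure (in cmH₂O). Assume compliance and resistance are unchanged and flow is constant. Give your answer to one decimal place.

53.6

PIP = Vt/C + R·V̇ + PEEP (constant-flow equation of motion).
Only the elastic term changes: ΔPIP = ΔVt / C = (545 − 450) / 18.4 = 5.163 cmH2O.
Original PIP = 450/18.4 + 13.2×0.6833 + 15 = 48.476 cmH2O; new PIP = 48.476 + (5.163) = 53.639 cmH2O.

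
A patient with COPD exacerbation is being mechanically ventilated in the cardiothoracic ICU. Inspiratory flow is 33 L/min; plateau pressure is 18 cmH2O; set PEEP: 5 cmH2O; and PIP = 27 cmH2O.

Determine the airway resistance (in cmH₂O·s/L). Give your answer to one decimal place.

Flow: 33 L/min ÷ 60 = 0.55 L/s.
Raw = (PIP − Pplat) / flow = (27 − 18) / 0.55 = 9.0 / 0.55 = 16.364 cmH2O·s/L.

16.4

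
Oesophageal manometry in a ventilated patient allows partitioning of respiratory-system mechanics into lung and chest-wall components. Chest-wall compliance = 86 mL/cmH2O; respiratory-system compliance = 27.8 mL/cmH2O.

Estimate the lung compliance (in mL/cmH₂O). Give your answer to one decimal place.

41.1

1/CL = 1/Crs − 1/Ccw.
1/CL = 1/27.8 − 1/86 = 0.02434.
CL = 41.085 mL/cmH2O.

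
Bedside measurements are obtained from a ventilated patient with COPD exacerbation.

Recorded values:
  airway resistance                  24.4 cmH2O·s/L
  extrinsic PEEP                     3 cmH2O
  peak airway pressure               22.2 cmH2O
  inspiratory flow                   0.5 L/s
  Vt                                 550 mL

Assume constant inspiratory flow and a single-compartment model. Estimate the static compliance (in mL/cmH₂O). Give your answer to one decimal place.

Equation of motion (constant flow): PIP = Vt/C + R·V̇ + PEEP.
Vt/C = PIP − R·V̇ − PEEP = 22.2 − 24.4×0.5 − 3 = 22.2 − 12.2 − 3 = 7.0 cmH2O.
C = Vt / 7.0 = 550 / 7.0 = 78.571 mL/cmH2O.

78.6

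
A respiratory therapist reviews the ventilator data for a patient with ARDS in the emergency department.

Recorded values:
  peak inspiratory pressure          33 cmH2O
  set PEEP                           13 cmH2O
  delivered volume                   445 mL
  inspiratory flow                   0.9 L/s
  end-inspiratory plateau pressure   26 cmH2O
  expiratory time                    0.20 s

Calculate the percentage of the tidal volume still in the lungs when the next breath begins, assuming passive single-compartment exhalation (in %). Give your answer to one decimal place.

R = (PIP − Pplat)/V̇ = (33 − 26) / 0.9 = 7.0/0.9 = 7.778 cmH2O·s/L.
C = Vt/(Pplat − PEEP) = 445.0 / (26 − 13) = 445.0/13.0 = 34.231 mL/cmH2O.
τ = R × C = 7.778 × 0.03423 L/cmH2O = 0.2662 s.
Fraction remaining at end-expiration = e^(−Te/τ) = e^(−0.20/0.2662) = 0.4717 → 47.17%.

47.2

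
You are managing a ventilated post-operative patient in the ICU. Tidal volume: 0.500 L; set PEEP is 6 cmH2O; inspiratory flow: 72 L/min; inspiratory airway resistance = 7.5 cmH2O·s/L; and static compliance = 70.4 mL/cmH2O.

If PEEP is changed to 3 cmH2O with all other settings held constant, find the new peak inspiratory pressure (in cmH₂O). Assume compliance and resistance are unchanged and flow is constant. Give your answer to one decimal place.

19.1

Flow: 72 L/min ÷ 60 = 1.2 L/s.
PIP = Vt/C + R·V̇ + PEEP (constant-flow equation of motion).
Only the baseline term changes: ΔPIP = ΔPEEP = 3 − 6 = -3.0 cmH2O.
Original PIP = 500/70.4 + 7.5×1.2 + 6 = 22.102 cmH2O; new PIP = 22.102 + (-3.0) = 19.102 cmH2O.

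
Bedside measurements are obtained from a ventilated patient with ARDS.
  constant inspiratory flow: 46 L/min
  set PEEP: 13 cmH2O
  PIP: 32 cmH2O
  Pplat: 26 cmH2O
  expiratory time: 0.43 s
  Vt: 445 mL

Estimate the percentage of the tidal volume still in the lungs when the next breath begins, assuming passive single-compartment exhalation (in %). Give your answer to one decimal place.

Flow: 46 L/min ÷ 60 = 0.7667 L/s.
R = (PIP − Pplat)/V̇ = (32 − 26) / 0.7667 = 6.0/0.7667 = 7.826 cmH2O·s/L.
C = Vt/(Pplat − PEEP) = 445.0 / (26 − 13) = 445.0/13.0 = 34.231 mL/cmH2O.
τ = R × C = 7.826 × 0.03423 L/cmH2O = 0.2679 s.
Fraction remaining at end-expiration = e^(−Te/τ) = e^(−0.43/0.2679) = 0.2009 → 20.09%.

20.1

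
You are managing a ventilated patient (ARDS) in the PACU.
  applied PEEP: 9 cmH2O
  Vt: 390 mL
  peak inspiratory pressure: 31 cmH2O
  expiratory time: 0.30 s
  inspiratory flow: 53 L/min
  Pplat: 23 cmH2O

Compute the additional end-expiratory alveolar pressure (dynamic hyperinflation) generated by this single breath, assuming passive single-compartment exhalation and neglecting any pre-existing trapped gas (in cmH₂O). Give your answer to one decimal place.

4.3

Flow: 53 L/min ÷ 60 = 0.8833 L/s.
R = (PIP − Pplat)/V̇ = (31 − 23) / 0.8833 = 8.0/0.8833 = 9.057 cmH2O·s/L.
C = Vt/(Pplat − PEEP) = 390.0 / (23 − 9) = 390.0/14.0 = 27.857 mL/cmH2O.
τ = R × C = 9.057 × 0.02786 L/cmH2O = 0.2523 s.
Fraction remaining = e^(−Te/τ) = e^(−0.30/0.2523) = 0.3045; trapped volume = 390.0 × 0.3045 = 118.76 mL.
Additional alveolar pressure from trapping ≈ V_trapped / C = 118.76 / 27.857 = 4.263 cmH2O.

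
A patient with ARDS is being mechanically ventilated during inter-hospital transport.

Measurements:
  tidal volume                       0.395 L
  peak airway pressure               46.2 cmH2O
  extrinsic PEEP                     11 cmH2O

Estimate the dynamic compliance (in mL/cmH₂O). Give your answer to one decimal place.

Dynamic compliance = Vt / (PIP − PEEP) = 395 / (46.2 − 11) = 395 / 35.2 = 11.222 mL/cmH2O.

11.2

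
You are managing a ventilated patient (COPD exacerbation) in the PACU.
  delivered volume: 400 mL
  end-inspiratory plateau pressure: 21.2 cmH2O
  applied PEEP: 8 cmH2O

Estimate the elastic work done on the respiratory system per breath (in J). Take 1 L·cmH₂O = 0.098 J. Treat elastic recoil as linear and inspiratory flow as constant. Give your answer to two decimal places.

0.26

Elastic work ≈ ½ × (Pplat − PEEP) × Vt = 0.5 × (21.2 − 8) × 0.400 L = 0.5 × 13.2 × 0.400 = 2.64 L·cmH2O.
× 0.098 J/(L·cmH2O) → 0.2587 J.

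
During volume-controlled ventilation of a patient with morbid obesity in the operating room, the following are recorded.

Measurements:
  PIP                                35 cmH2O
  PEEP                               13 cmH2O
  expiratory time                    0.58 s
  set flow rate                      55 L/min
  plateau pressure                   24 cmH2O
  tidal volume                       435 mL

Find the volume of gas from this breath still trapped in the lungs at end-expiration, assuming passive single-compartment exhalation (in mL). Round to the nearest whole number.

128

Flow: 55 L/min ÷ 60 = 0.9167 L/s.
R = (PIP − Pplat)/V̇ = (35 − 24) / 0.9167 = 11.0/0.9167 = 12.0 cmH2O·s/L.
C = Vt/(Pplat − PEEP) = 435.0 / (24 − 13) = 435.0/11.0 = 39.545 mL/cmH2O.
τ = R × C = 12.0 × 0.03955 L/cmH2O = 0.4746 s.
Fraction remaining = e^(−Te/τ) = e^(−0.58/0.4746) = 0.2946.
Trapped volume = 435.0 × 0.2946 = 128.15 mL.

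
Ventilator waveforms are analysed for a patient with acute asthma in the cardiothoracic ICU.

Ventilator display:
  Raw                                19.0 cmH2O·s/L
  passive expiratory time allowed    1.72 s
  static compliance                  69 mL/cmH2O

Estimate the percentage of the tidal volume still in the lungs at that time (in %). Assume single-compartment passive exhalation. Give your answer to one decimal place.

τ = R × C = 19.0 × 69 mL/cmH2O = 19.0 × 0.069 L/cmH2O = 1.311 s.
Passive exhalation: V(t)/V₀ = e^(−t/τ) = e^(−1.72/1.311) = 0.2693.
Fraction remaining = 0.2693 → 26.93%.

26.9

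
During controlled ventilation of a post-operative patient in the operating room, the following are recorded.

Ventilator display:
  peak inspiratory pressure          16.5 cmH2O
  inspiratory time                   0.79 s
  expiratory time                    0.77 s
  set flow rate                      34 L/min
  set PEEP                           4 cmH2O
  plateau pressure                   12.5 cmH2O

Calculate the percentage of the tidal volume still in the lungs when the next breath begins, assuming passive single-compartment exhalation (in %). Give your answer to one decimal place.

Flow: 34 L/min ÷ 60 = 0.5667 L/s.
Vt = flow × Ti = 0.5667 L/s × 0.79 s × 1000 mL/L = 447.69 mL.
R = (PIP − Pplat)/V̇ = (16.5 − 12.5) / 0.5667 = 4.0/0.5667 = 7.058 cmH2O·s/L.
C = Vt/(Pplat − PEEP) = 447.69 / (12.5 − 4) = 447.69/8.5 = 52.669 mL/cmH2O.
τ = R × C = 7.058 × 0.05267 L/cmH2O = 0.3717 s.
Fraction remaining at end-expiration = e^(−Te/τ) = e^(−0.77/0.3717) = 0.126 → 12.6%.

12.6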